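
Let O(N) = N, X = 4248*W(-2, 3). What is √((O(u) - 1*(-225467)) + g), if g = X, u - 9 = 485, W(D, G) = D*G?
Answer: √200473 ≈ 447.74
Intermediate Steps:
X = -25488 (X = 4248*(-2*3) = 4248*(-6) = -25488)
u = 494 (u = 9 + 485 = 494)
g = -25488
√((O(u) - 1*(-225467)) + g) = √((494 - 1*(-225467)) - 25488) = √((494 + 225467) - 25488) = √(225961 - 25488) = √200473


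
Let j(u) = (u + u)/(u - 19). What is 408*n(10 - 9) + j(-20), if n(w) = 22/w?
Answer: 350104/39 ≈ 8977.0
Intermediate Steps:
j(u) = 2*u/(-19 + u) (j(u) = (2*u)/(-19 + u) = 2*u/(-19 + u))
408*n(10 - 9) + j(-20) = 408*(22/(10 - 9)) + 2*(-20)/(-19 - 20) = 408*(22/1) + 2*(-20)/(-39) = 408*(22*1) + 2*(-20)*(-1/39) = 408*22 + 40/39 = 8976 + 40/39 = 350104/39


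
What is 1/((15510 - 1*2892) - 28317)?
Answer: -1/15699 ≈ -6.3698e-5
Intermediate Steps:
1/((15510 - 1*2892) - 28317) = 1/((15510 - 2892) - 28317) = 1/(12618 - 28317) = 1/(-15699) = -1/15699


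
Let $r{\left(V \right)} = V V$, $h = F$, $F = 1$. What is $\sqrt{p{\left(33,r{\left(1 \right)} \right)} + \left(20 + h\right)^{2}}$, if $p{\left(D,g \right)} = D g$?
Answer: $\sqrt{474} \approx 21.772$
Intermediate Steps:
$h = 1$
$r{\left(V \right)} = V^{2}$
$\sqrt{p{\left(33,r{\left(1 \right)} \right)} + \left(20 + h\right)^{2}} = \sqrt{33 \cdot 1^{2} + \left(20 + 1\right)^{2}} = \sqrt{33 \cdot 1 + 21^{2}} = \sqrt{33 + 441} = \sqrt{474}$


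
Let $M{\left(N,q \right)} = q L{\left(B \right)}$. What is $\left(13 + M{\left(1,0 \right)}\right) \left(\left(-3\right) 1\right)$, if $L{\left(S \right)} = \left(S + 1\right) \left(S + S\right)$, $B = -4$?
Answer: $-39$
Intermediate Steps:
$L{\left(S \right)} = 2 S \left(1 + S\right)$ ($L{\left(S \right)} = \left(1 + S\right) 2 S = 2 S \left(1 + S\right)$)
$M{\left(N,q \right)} = 24 q$ ($M{\left(N,q \right)} = q 2 \left(-4\right) \left(1 - 4\right) = q 2 \left(-4\right) \left(-3\right) = q 24 = 24 q$)
$\left(13 + M{\left(1,0 \right)}\right) \left(\left(-3\right) 1\right) = \left(13 + 24 \cdot 0\right) \left(\left(-3\right) 1\right) = \left(13 + 0\right) \left(-3\right) = 13 \left(-3\right) = -39$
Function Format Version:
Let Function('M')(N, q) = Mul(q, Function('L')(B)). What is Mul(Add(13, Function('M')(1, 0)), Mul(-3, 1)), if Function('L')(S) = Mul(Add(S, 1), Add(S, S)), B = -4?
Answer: -39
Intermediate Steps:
Function('L')(S) = Mul(2, S, Add(1, S)) (Function('L')(S) = Mul(Add(1, S), Mul(2, S)) = Mul(2, S, Add(1, S)))
Function('M')(N, q) = Mul(24, q) (Function('M')(N, q) = Mul(q, Mul(2, -4, Add(1, -4))) = Mul(q, Mul(2, -4, -3)) = Mul(q, 24) = Mul(24, q))
Mul(Add(13, Function('M')(1, 0)), Mul(-3, 1)) = Mul(Add(13, Mul(24, 0)), Mul(-3, 1)) = Mul(Add(13, 0), -3) = Mul(13, -3) = -39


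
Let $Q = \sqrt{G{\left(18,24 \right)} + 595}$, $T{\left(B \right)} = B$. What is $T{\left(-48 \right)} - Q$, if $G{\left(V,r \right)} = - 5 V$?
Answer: $-48 - \sqrt{505} \approx -70.472$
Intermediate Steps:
$Q = \sqrt{505}$ ($Q = \sqrt{\left(-5\right) 18 + 595} = \sqrt{-90 + 595} = \sqrt{505} \approx 22.472$)
$T{\left(-48 \right)} - Q = -48 - \sqrt{505}$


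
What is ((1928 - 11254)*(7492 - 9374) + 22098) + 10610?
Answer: 17584240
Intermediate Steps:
((1928 - 11254)*(7492 - 9374) + 22098) + 10610 = (-9326*(-1882) + 22098) + 10610 = (17551532 + 22098) + 10610 = 17573630 + 10610 = 17584240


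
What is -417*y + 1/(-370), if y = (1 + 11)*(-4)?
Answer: 7405919/370 ≈ 20016.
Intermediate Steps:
y = -48 (y = 12*(-4) = -48)
-417*y + 1/(-370) = -417*(-48) + 1/(-370) = 20016 - 1/370 = 7405919/370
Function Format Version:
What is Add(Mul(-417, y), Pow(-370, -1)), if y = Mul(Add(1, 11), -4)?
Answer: Rational(7405919, 370) ≈ 20016.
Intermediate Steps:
y = -48 (y = Mul(12, -4) = -48)
Add(Mul(-417, y), Pow(-370, -1)) = Add(Mul(-417, -48), Pow(-370, -1)) = Add(20016, Rational(-1, 370)) = Rational(7405919, 370)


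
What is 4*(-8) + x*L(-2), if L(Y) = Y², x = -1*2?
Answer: -40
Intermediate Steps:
x = -2
4*(-8) + x*L(-2) = 4*(-8) - 2*(-2)² = -32 - 2*4 = -32 - 8 = -40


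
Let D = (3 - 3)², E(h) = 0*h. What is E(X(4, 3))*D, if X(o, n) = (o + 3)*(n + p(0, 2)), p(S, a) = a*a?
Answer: 0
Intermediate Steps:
p(S, a) = a²
X(o, n) = (3 + o)*(4 + n) (X(o, n) = (o + 3)*(n + 2²) = (3 + o)*(n + 4) = (3 + o)*(4 + n))
E(h) = 0
D = 0 (D = 0² = 0)
E(X(4, 3))*D = 0*0 = 0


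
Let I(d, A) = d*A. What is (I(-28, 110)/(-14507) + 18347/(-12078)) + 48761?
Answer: 8543456278817/175215546 ≈ 48760.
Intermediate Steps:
I(d, A) = A*d
(I(-28, 110)/(-14507) + 18347/(-12078)) + 48761 = ((110*(-28))/(-14507) + 18347/(-12078)) + 48761 = (-3080*(-1/14507) + 18347*(-1/12078)) + 48761 = (3080/14507 - 18347/12078) + 48761 = -228959689/175215546 + 48761 = 8543456278817/175215546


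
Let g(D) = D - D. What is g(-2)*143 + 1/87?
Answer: 1/87 ≈ 0.011494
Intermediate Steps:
g(D) = 0
g(-2)*143 + 1/87 = 0*143 + 1/87 = 0 + 1/87 = 1/87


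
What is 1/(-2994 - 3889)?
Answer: -1/6883 ≈ -0.00014529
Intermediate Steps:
1/(-2994 - 3889) = 1/(-6883) = -1/6883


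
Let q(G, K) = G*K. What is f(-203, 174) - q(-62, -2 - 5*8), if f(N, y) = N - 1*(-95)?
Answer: -2712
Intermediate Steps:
f(N, y) = 95 + N (f(N, y) = N + 95 = 95 + N)
f(-203, 174) - q(-62, -2 - 5*8) = (95 - 203) - (-62)*(-2 - 5*8) = -108 - (-62)*(-2 - 40) = -108 - (-62)*(-42) = -108 - 1*2604 = -108 - 2604 = -2712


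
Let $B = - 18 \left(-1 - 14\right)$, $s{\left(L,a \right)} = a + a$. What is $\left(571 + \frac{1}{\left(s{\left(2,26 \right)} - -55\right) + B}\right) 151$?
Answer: $\frac{32505468}{377} \approx 86221.0$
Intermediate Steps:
$s{\left(L,a \right)} = 2 a$
$B = 270$ ($B = \left(-18\right) \left(-15\right) = 270$)
$\left(571 + \frac{1}{\left(s{\left(2,26 \right)} - -55\right) + B}\right) 151 = \left(571 + \frac{1}{\left(2 \cdot 26 - -55\right) + 270}\right) 151 = \left(571 + \frac{1}{\left(52 + 55\right) + 270}\right) 151 = \left(571 + \frac{1}{107 + 270}\right) 151 = \left(571 + \frac{1}{377}\right) 151 = \frac{215268}{377} \cdot 151 = \frac{32505468}{377}$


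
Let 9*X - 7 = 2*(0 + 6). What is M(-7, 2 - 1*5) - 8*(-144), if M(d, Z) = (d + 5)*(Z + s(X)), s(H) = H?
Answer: 10384/9 ≈ 1153.8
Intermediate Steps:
X = 19/9 (X = 7/9 + (2*(0 + 6))/9 = 7/9 + (2*6)/9 = 7/9 + (⅑)*12 = 7/9 + 4/3 = 19/9 ≈ 2.1111)
M(d, Z) = (5 + d)*(19/9 + Z) (M(d, Z) = (d + 5)*(Z + 19/9) = (5 + d)*(19/9 + Z))
M(-7, 2 - 1*5) - 8*(-144) = (95/9 + 5*(2 - 1*5) + (19/9)*(-7) + (2 - 1*5)*(-7)) - 8*(-144) = (95/9 + 5*(2 - 5) - 133/9 + (2 - 5)*(-7)) + 1152 = (95/9 + 5*(-3) - 133/9 - 3*(-7)) + 1152 = (95/9 - 15 - 133/9 + 21) + 1152 = 16/9 + 1152 = 10384/9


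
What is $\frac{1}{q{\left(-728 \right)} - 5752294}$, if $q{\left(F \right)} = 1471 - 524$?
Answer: $- \frac{1}{5751347} \approx -1.7387 \cdot 10^{-7}$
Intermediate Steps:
$q{\left(F \right)} = 947$ ($q{\left(F \right)} = 1471 - 524 = 947$)
$\frac{1}{q{\left(-728 \right)} - 5752294} = \frac{1}{947 - 5752294} = \frac{1}{-5751347} = - \frac{1}{5751347}$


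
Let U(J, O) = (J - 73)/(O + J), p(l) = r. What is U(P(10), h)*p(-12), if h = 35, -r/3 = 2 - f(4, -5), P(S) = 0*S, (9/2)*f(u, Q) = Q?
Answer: 292/15 ≈ 19.467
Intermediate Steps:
f(u, Q) = 2*Q/9
P(S) = 0
r = -28/3 (r = -3*(2 - 2*(-5)/9) = -3*(2 - 1*(-10/9)) = -3*(2 + 10/9) = -3*28/9 = -28/3 ≈ -9.3333)
p(l) = -28/3
U(J, O) = (-73 + J)/(J + O)
U(P(10), h)*p(-12) = ((-73 + 0)/(0 + 35))*(-28/3) = (-73/35)*(-28/3) = ((1/35)*(-73))*(-28/3) = -73/35*(-28/3) = 292/15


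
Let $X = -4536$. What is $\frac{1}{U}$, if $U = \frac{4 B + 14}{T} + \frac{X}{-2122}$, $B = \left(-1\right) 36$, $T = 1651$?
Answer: $\frac{134747}{277426} \approx 0.4857$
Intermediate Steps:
$B = -36$
$U = \frac{277426}{134747}$ ($U = \frac{4 \left(-36\right) + 14}{1651} - \frac{4536}{-2122} = \left(-144 + 14\right) \frac{1}{1651} - - \frac{2268}{1061} = \left(-130\right) \frac{1}{1651} + \frac{2268}{1061} = - \frac{10}{127} + \frac{2268}{1061} = \frac{277426}{134747} \approx 2.0589$)
$\frac{1}{U} = \frac{1}{\frac{277426}{134747}} = \frac{134747}{277426}$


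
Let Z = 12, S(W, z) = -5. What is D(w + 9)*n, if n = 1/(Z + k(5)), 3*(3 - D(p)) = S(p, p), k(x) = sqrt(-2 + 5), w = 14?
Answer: 56/141 - 14*sqrt(3)/423 ≈ 0.33984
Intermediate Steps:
k(x) = sqrt(3)
D(p) = 14/3 (D(p) = 3 - 1/3*(-5) = 3 + 5/3 = 14/3)
n = 1/(12 + sqrt(3)) ≈ 0.072822
D(w + 9)*n = 14*(4/47 - sqrt(3)/141)/3 = 56/141 - 14*sqrt(3)/423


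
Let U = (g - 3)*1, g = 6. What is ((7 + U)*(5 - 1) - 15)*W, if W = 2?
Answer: 50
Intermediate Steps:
U = 3 (U = (6 - 3)*1 = 3*1 = 3)
((7 + U)*(5 - 1) - 15)*W = ((7 + 3)*(5 - 1) - 15)*2 = (10*4 - 15)*2 = (40 - 15)*2 = 25*2 = 50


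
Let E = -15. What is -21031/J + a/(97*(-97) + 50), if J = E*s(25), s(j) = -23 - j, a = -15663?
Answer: -185551769/6738480 ≈ -27.536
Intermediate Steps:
J = 720 (J = -15*(-23 - 1*25) = -15*(-23 - 25) = -15*(-48) = 720)
-21031/J + a/(97*(-97) + 50) = -21031/720 - 15663/(97*(-97) + 50) = -21031*1/720 - 15663/(-9409 + 50) = -21031/720 - 15663/(-9359) = -21031/720 - 15663*(-1/9359) = -21031/720 + 15663/9359 = -185551769/6738480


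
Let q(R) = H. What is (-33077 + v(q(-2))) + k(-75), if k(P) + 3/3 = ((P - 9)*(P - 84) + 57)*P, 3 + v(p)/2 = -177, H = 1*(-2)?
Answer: -1039413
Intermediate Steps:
H = -2
q(R) = -2
v(p) = -360 (v(p) = -6 + 2*(-177) = -6 - 354 = -360)
k(P) = -1 + P*(57 + (-84 + P)*(-9 + P)) (k(P) = -1 + ((P - 9)*(P - 84) + 57)*P = -1 + ((-9 + P)*(-84 + P) + 57)*P = -1 + ((-84 + P)*(-9 + P) + 57)*P = -1 + (57 + (-84 + P)*(-9 + P))*P = -1 + P*(57 + (-84 + P)*(-9 + P)))
(-33077 + v(q(-2))) + k(-75) = (-33077 - 360) + (-1 + (-75)³ - 93*(-75)² + 813*(-75)) = -33437 + (-1 - 421875 - 93*5625 - 60975) = -33437 + (-1 - 421875 - 523125 - 60975) = -33437 - 1005976 = -1039413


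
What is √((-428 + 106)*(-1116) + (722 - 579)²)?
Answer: √379801 ≈ 616.28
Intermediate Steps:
√((-428 + 106)*(-1116) + (722 - 579)²) = √(-322*(-1116) + 143²) = √(359352 + 20449) = √379801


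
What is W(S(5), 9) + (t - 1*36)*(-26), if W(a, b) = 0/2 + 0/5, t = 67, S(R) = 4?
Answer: -806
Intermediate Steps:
W(a, b) = 0 (W(a, b) = 0*(½) + 0*(⅕) = 0 + 0 = 0)
W(S(5), 9) + (t - 1*36)*(-26) = 0 + (67 - 1*36)*(-26) = 0 + (67 - 36)*(-26) = 0 + 31*(-26) = 0 - 806 = -806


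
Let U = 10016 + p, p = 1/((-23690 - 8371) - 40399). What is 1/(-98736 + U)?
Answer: -72460/6428651201 ≈ -1.1271e-5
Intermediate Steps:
p = -1/72460 (p = 1/(-32061 - 40399) = 1/(-72460) = -1/72460 ≈ -1.3801e-5)
U = 725759359/72460 (U = 10016 - 1/72460 = 725759359/72460 ≈ 10016.)
1/(-98736 + U) = 1/(-98736 + 725759359/72460) = 1/(-6428651201/72460) = -72460/6428651201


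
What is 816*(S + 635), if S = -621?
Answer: 11424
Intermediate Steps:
816*(S + 635) = 816*(-621 + 635) = 816*14 = 11424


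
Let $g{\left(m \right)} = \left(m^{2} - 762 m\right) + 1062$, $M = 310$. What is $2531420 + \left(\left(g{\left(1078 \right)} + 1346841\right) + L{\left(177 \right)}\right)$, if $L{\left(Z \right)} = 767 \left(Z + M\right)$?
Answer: $4593500$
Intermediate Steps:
$g{\left(m \right)} = 1062 + m^{2} - 762 m$
$L{\left(Z \right)} = 237770 + 767 Z$ ($L{\left(Z \right)} = 767 \left(Z + 310\right) = 767 \left(310 + Z\right) = 237770 + 767 Z$)
$2531420 + \left(\left(g{\left(1078 \right)} + 1346841\right) + L{\left(177 \right)}\right) = 2531420 + \left(\left(\left(1062 + 1078^{2} - 821436\right) + 1346841\right) + \left(237770 + 767 \cdot 177\right)\right) = 2531420 + \left(\left(\left(1062 + 1162084 - 821436\right) + 1346841\right) + \left(237770 + 135759\right)\right) = 2531420 + \left(\left(341710 + 1346841\right) + 373529\right) = 2531420 + \left(1688551 + 373529\right) = 2531420 + 2062080 = 4593500$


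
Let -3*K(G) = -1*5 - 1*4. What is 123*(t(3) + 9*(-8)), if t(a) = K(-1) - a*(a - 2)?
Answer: -8856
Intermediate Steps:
K(G) = 3 (K(G) = -(-1*5 - 1*4)/3 = -(-5 - 4)/3 = -⅓*(-9) = 3)
t(a) = 3 - a*(-2 + a) (t(a) = 3 - a*(a - 2) = 3 - a*(-2 + a))
123*(t(3) + 9*(-8)) = 123*((3 - 1*3² + 2*3) + 9*(-8)) = 123*((3 - 1*9 + 6) - 72) = 123*((3 - 9 + 6) - 72) = 123*(0 - 72) = 123*(-72) = -8856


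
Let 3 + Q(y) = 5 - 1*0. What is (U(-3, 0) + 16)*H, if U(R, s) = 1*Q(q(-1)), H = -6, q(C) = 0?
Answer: -108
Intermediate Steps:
Q(y) = 2 (Q(y) = -3 + (5 - 1*0) = -3 + (5 + 0) = -3 + 5 = 2)
U(R, s) = 2 (U(R, s) = 1*2 = 2)
(U(-3, 0) + 16)*H = (2 + 16)*(-6) = 18*(-6) = -108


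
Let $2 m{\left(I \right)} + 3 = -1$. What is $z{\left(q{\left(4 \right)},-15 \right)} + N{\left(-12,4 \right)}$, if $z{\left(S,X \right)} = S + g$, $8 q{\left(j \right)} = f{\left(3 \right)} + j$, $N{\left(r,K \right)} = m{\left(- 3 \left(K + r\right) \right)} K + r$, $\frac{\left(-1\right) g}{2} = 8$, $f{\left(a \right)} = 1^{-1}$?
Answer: $- \frac{283}{8} \approx -35.375$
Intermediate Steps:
$m{\left(I \right)} = -2$ ($m{\left(I \right)} = - \frac{3}{2} + \frac{1}{2} \left(-1\right) = - \frac{3}{2} - \frac{1}{2} = -2$)
$f{\left(a \right)} = 1$
$g = -16$ ($g = \left(-2\right) 8 = -16$)
$N{\left(r,K \right)} = r - 2 K$ ($N{\left(r,K \right)} = - 2 K + r = r - 2 K$)
$q{\left(j \right)} = \frac{1}{8} + \frac{j}{8}$ ($q{\left(j \right)} = \frac{1 + j}{8} = \frac{1}{8} + \frac{j}{8}$)
$z{\left(S,X \right)} = -16 + S$ ($z{\left(S,X \right)} = S - 16 = -16 + S$)
$z{\left(q{\left(4 \right)},-15 \right)} + N{\left(-12,4 \right)} = \left(-16 + \left(\frac{1}{8} + \frac{1}{8} \cdot 4\right)\right) - 20 = \left(-16 + \left(\frac{1}{8} + \frac{1}{2}\right)\right) - 20 = \left(-16 + \frac{5}{8}\right) - 20 = - \frac{123}{8} - 20 = - \frac{283}{8}$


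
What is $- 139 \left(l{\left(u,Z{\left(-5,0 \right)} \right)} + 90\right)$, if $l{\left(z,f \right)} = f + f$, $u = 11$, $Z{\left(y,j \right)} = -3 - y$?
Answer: $-13066$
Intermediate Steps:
$l{\left(z,f \right)} = 2 f$
$- 139 \left(l{\left(u,Z{\left(-5,0 \right)} \right)} + 90\right) = - 139 \left(2 \left(-3 - -5\right) + 90\right) = - 139 \left(2 \left(-3 + 5\right) + 90\right) = - 139 \left(2 \cdot 2 + 90\right) = - 139 \left(4 + 90\right) = \left(-139\right) 94 = -13066$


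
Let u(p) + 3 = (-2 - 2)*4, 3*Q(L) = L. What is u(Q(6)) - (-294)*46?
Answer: 13505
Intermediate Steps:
Q(L) = L/3
u(p) = -19 (u(p) = -3 + (-2 - 2)*4 = -3 - 4*4 = -3 - 16 = -19)
u(Q(6)) - (-294)*46 = -19 - (-294)*46 = -19 - 1*(-13524) = -19 + 13524 = 13505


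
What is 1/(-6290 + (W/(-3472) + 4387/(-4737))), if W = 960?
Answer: -1027929/6466909609 ≈ -0.00015895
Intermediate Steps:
1/(-6290 + (W/(-3472) + 4387/(-4737))) = 1/(-6290 + (960/(-3472) + 4387/(-4737))) = 1/(-6290 + (960*(-1/3472) + 4387*(-1/4737))) = 1/(-6290 + (-60/217 - 4387/4737)) = 1/(-6290 - 1236199/1027929) = 1/(-6466909609/1027929) = -1027929/6466909609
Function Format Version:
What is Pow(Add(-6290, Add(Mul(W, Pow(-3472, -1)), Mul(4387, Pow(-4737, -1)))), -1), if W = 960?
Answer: Rational(-1027929, 6466909609) ≈ -0.00015895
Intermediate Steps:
Pow(Add(-6290, Add(Mul(W, Pow(-3472, -1)), Mul(4387, Pow(-4737, -1)))), -1) = Pow(Add(-6290, Add(Mul(960, Pow(-3472, -1)), Mul(4387, Pow(-4737, -1)))), -1) = Pow(Add(-6290, Add(Mul(960, Rational(-1, 3472)), Mul(4387, Rational(-1, 4737)))), -1) = Pow(Add(-6290, Add(Rational(-60, 217), Rational(-4387, 4737))), -1) = Pow(Add(-6290, Rational(-1236199, 1027929)), -1) = Pow(Rational(-6466909609, 1027929), -1) = Rational(-1027929, 6466909609)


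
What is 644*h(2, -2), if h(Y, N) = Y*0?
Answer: 0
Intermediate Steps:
h(Y, N) = 0
644*h(2, -2) = 644*0 = 0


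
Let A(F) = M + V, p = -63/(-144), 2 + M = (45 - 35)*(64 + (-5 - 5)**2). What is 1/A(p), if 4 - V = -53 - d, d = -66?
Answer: 1/1629 ≈ 0.00061387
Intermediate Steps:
M = 1638 (M = -2 + (45 - 35)*(64 + (-5 - 5)**2) = -2 + 10*(64 + (-10)**2) = -2 + 10*(64 + 100) = -2 + 10*164 = -2 + 1640 = 1638)
V = -9 (V = 4 - (-53 - 1*(-66)) = 4 - (-53 + 66) = 4 - 1*13 = 4 - 13 = -9)
p = 7/16 (p = -63*(-1/144) = 7/16 ≈ 0.43750)
A(F) = 1629 (A(F) = 1638 - 9 = 1629)
1/A(p) = 1/1629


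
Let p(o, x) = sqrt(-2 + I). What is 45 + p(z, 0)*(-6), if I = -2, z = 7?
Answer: 45 - 12*I ≈ 45.0 - 12.0*I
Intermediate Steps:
p(o, x) = 2*I (p(o, x) = sqrt(-2 - 2) = sqrt(-4) = 2*I)
45 + p(z, 0)*(-6) = 45 + (2*I)*(-6) = 45 - 12*I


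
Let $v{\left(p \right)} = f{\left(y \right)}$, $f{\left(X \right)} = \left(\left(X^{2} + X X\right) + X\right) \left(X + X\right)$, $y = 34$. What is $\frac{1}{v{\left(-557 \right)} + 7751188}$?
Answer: $\frac{1}{7910716} \approx 1.2641 \cdot 10^{-7}$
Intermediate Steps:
$f{\left(X \right)} = 2 X \left(X + 2 X^{2}\right)$ ($f{\left(X \right)} = \left(\left(X^{2} + X^{2}\right) + X\right) 2 X = \left(2 X^{2} + X\right) 2 X = \left(X + 2 X^{2}\right) 2 X = 2 X \left(X + 2 X^{2}\right)$)
$v{\left(p \right)} = 159528$ ($v{\left(p \right)} = 34^{2} \left(2 + 4 \cdot 34\right) = 1156 \left(2 + 136\right) = 1156 \cdot 138 = 159528$)
$\frac{1}{v{\left(-557 \right)} + 7751188} = \frac{1}{159528 + 7751188} = \frac{1}{7910716}$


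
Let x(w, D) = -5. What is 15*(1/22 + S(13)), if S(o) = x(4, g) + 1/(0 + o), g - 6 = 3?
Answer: -20925/286 ≈ -73.164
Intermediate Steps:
g = 9 (g = 6 + 3 = 9)
S(o) = -5 + 1/o (S(o) = -5 + 1/(0 + o) = -5 + 1/o)
15*(1/22 + S(13)) = 15*(1/22 + (-5 + 1/13)) = 15*(1/22 - 64/13) = 15*(-1395/286) = -20925/286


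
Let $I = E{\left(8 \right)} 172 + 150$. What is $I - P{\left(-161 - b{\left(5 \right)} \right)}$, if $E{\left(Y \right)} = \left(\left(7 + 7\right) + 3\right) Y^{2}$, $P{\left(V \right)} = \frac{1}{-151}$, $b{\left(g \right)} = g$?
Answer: $\frac{28280187}{151} \approx 1.8729 \cdot 10^{5}$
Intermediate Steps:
$P{\left(V \right)} = - \frac{1}{151}$
$E{\left(Y \right)} = 17 Y^{2}$ ($E{\left(Y \right)} = \left(14 + 3\right) Y^{2} = 17 Y^{2}$)
$I = 187286$ ($I = 17 \cdot 8^{2} \cdot 172 + 150 = 17 \cdot 64 \cdot 172 + 150 = 1088 \cdot 172 + 150 = 187136 + 150 = 187286$)
$I - P{\left(-161 - b{\left(5 \right)} \right)} = 187286 - - \frac{1}{151} = 187286 + \frac{1}{151} = \frac{28280187}{151}$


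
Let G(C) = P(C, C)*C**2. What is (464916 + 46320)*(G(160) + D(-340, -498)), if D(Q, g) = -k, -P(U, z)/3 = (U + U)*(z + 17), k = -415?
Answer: -2223851848509060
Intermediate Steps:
P(U, z) = -6*U*(17 + z) (P(U, z) = -3*(U + U)*(z + 17) = -3*2*U*(17 + z) = -6*U*(17 + z))
D(Q, g) = 415 (D(Q, g) = -1*(-415) = 415)
G(C) = -6*C**3*(17 + C) (G(C) = (-6*C*(17 + C))*C**2 = -6*C**3*(17 + C))
(464916 + 46320)*(G(160) + D(-340, -498)) = (464916 + 46320)*(6*160**3*(-17 - 1*160) + 415) = 511236*(6*4096000*(-17 - 160) + 415) = 511236*(6*4096000*(-177) + 415) = 511236*(-4349952000 + 415) = 511236*(-4349951585) = -2223851848509060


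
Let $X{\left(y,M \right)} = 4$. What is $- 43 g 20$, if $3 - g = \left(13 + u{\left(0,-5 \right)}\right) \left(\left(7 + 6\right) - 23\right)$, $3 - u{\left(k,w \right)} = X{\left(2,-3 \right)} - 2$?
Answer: $-122980$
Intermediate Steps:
$u{\left(k,w \right)} = 1$ ($u{\left(k,w \right)} = 3 - \left(4 - 2\right) = 3 - 2 = 1$)
$g = 143$ ($g = 3 - \left(13 + 1\right) \left(\left(7 + 6\right) - 23\right) = 3 - 14 \left(13 - 23\right) = 3 - 14 \left(-10\right) = 3 - -140 = 3 + 140 = 143$)
$- 43 g 20 = \left(-43\right) 143 \cdot 20 = \left(-6149\right) 20 = -122980$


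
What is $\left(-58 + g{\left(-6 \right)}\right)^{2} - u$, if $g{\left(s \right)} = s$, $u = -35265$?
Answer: $39361$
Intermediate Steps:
$\left(-58 + g{\left(-6 \right)}\right)^{2} - u = \left(-58 - 6\right)^{2} - -35265 = \left(-64\right)^{2} + 35265 = 4096 + 35265 = 39361$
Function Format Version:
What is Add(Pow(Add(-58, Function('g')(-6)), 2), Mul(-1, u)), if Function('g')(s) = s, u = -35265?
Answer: 39361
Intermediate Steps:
Add(Pow(Add(-58, Function('g')(-6)), 2), Mul(-1, u)) = Add(Pow(Add(-58, -6), 2), Mul(-1, -35265)) = Add(Pow(-64, 2), 35265) = Add(4096, 35265) = 39361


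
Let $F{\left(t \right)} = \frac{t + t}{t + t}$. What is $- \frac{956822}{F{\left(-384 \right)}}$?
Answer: $-956822$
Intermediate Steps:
$F{\left(t \right)} = 1$ ($F{\left(t \right)} = \frac{2 t}{2 t} = 2 t \frac{1}{2 t} = 1$)
$- \frac{956822}{F{\left(-384 \right)}} = - \frac{956822}{1} = \left(-956822\right) 1 = -956822$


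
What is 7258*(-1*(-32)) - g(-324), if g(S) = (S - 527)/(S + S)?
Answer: 150501037/648 ≈ 2.3225e+5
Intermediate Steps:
g(S) = (-527 + S)/(2*S) (g(S) = (-527 + S)/((2*S)) = (-527 + S)*(1/(2*S)) = (-527 + S)/(2*S))
7258*(-1*(-32)) - g(-324) = 7258*(-1*(-32)) - (-527 - 324)/(2*(-324)) = 7258*32 - (-1)*(-851)/(2*324) = 232256 - 1*851/648 = 232256 - 851/648 = 150501037/648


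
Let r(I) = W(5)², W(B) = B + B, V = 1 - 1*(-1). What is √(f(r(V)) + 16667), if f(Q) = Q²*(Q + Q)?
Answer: √2016667 ≈ 1420.1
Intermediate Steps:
V = 2 (V = 1 + 1 = 2)
W(B) = 2*B
r(I) = 100 (r(I) = (2*5)² = 10² = 100)
f(Q) = 2*Q³ (f(Q) = Q²*(2*Q) = 2*Q³)
√(f(r(V)) + 16667) = √(2*100³ + 16667) = √(2*1000000 + 16667) = √(2000000 + 16667) = √2016667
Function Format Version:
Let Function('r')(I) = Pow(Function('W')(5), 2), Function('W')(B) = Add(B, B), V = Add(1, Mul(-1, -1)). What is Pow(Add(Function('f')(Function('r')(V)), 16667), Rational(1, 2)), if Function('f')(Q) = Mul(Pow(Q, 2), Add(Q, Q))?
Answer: Pow(2016667, Rational(1, 2)) ≈ 1420.1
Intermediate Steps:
V = 2 (V = Add(1, 1) = 2)
Function('W')(B) = Mul(2, B)
Function('r')(I) = 100 (Function('r')(I) = Pow(Mul(2, 5), 2) = Pow(10, 2) = 100)
Function('f')(Q) = Mul(2, Pow(Q, 3)) (Function('f')(Q) = Mul(Pow(Q, 2), Mul(2, Q)) = Mul(2, Pow(Q, 3)))
Pow(Add(Function('f')(Function('r')(V)), 16667), Rational(1, 2)) = Pow(Add(Mul(2, Pow(100, 3)), 16667), Rational(1, 2)) = Pow(Add(Mul(2, 1000000), 16667), Rational(1, 2)) = Pow(Add(2000000, 16667), Rational(1, 2)) = Pow(2016667, Rational(1, 2))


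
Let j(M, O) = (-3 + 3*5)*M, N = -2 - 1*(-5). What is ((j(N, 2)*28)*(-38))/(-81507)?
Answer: 12768/27169 ≈ 0.46995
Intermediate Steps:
N = 3 (N = -2 + 5 = 3)
j(M, O) = 12*M (j(M, O) = (-3 + 15)*M = 12*M)
((j(N, 2)*28)*(-38))/(-81507) = (((12*3)*28)*(-38))/(-81507) = ((36*28)*(-38))*(-1/81507) = (1008*(-38))*(-1/81507) = -38304*(-1/81507) = 12768/27169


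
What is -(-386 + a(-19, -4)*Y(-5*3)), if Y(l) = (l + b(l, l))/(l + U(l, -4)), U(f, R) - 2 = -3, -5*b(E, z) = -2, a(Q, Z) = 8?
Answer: 3787/10 ≈ 378.70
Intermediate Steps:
b(E, z) = ⅖ (b(E, z) = -⅕*(-2) = ⅖)
U(f, R) = -1 (U(f, R) = 2 - 3 = -1)
Y(l) = (⅖ + l)/(-1 + l) (Y(l) = (l + ⅖)/(l - 1) = (⅖ + l)/(-1 + l))
-(-386 + a(-19, -4)*Y(-5*3)) = -(-386 + 8*((⅖ - 5*3)/(-1 - 5*3))) = -(-386 + 8*((⅖ - 15)/(-1 - 15))) = -(-386 + 8*(-73/5/(-16))) = -(-386 + 8*(-1/16*(-73/5))) = -(-386 + 8*(73/80)) = -(-386 + 73/10) = -1*(-3787/10) = 3787/10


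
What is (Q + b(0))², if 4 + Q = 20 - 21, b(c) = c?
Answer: 25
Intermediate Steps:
Q = -5 (Q = -4 + (20 - 21) = -4 - 1 = -5)
(Q + b(0))² = (-5 + 0)² = (-5)² = 25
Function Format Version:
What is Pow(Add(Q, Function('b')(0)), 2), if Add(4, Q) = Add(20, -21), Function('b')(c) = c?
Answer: 25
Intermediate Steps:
Q = -5 (Q = Add(-4, Add(20, -21)) = Add(-4, -1) = -5)
Pow(Add(Q, Function('b')(0)), 2) = Pow(Add(-5, 0), 2) = Pow(-5, 2) = 25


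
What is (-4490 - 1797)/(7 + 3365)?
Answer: -6287/3372 ≈ -1.8645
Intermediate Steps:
(-4490 - 1797)/(7 + 3365) = -6287/3372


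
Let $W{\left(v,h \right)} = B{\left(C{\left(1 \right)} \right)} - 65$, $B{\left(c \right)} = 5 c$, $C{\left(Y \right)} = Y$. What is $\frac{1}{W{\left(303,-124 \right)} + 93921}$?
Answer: $\frac{1}{93861} \approx 1.0654 \cdot 10^{-5}$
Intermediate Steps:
$W{\left(v,h \right)} = -60$ ($W{\left(v,h \right)} = 5 \cdot 1 - 65 = 5 - 65 = -60$)
$\frac{1}{W{\left(303,-124 \right)} + 93921} = \frac{1}{-60 + 93921} = \frac{1}{93861}$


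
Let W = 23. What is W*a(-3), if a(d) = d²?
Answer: 207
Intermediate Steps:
W*a(-3) = 23*(-3)² = 23*9 = 207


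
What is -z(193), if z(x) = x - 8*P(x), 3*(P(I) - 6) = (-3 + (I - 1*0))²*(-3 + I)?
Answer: 54871565/3 ≈ 1.8291e+7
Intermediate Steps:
P(I) = 6 + (-3 + I)³/3 (P(I) = 6 + ((-3 + (I - 1*0))²*(-3 + I))/3 = 6 + ((-3 + (I + 0))²*(-3 + I))/3 = 6 + ((-3 + I)²*(-3 + I))/3 = 6 + (-3 + I)³/3)
z(x) = -48 + x - 8*(-3 + x)³/3 (z(x) = x - 8*(6 + (-3 + x)³/3) = x + (-48 - 8*(-3 + x)³/3) = -48 + x - 8*(-3 + x)³/3)
-z(193) = -(-48 + 193 - 8*(-3 + 193)³/3) = -(-48 + 193 - 8/3*190³) = -(-48 + 193 - 8/3*6859000) = -(-48 + 193 - 54872000/3) = -1*(-54871565/3) = 54871565/3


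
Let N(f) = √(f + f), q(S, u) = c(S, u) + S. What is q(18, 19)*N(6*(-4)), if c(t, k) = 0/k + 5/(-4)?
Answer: 67*I*√3 ≈ 116.05*I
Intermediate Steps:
c(t, k) = -5/4 (c(t, k) = 0 + 5*(-¼) = 0 - 5/4 = -5/4)
q(S, u) = -5/4 + S
N(f) = √2*√f (N(f) = √(2*f) = √2*√f)
q(18, 19)*N(6*(-4)) = (-5/4 + 18)*(√2*√(6*(-4))) = 67*(√2*√(-24))/4 = 67*(√2*(2*I*√6))/4 = 67*(4*I*√3)/4 = 67*I*√3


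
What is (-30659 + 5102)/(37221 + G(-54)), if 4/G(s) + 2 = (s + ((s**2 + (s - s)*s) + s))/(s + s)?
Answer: -178899/260546 ≈ -0.68663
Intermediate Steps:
G(s) = 4/(-2 + (s**2 + 2*s)/(2*s)) (G(s) = 4/(-2 + (s + ((s**2 + (s - s)*s) + s))/(s + s)) = 4/(-2 + (s + ((s**2 + 0*s) + s))/((2*s))) = 4/(-2 + (s + ((s**2 + 0) + s))*(1/(2*s))) = 4/(-2 + (s + (s**2 + s))*(1/(2*s))) = 4/(-2 + (s + (s + s**2))*(1/(2*s))) = 4/(-2 + (s**2 + 2*s)*(1/(2*s))) = 4/(-2 + (s**2 + 2*s)/(2*s)))
(-30659 + 5102)/(37221 + G(-54)) = (-30659 + 5102)/(37221 + 8/(-2 - 54)) = -25557/(37221 + 8/(-56)) = -25557/(37221 + 8*(-1/56)) = -25557/(37221 - 1/7) = -25557/260546/7 = -25557*7/260546 = -178899/260546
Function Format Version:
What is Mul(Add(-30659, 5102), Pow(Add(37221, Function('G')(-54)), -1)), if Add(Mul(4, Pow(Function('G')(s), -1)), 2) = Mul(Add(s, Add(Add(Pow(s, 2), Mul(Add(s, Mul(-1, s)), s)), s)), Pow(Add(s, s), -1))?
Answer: Rational(-178899, 260546) ≈ -0.68663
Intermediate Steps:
Function('G')(s) = Mul(4, Pow(Add(-2, Mul(Rational(1, 2), Pow(s, -1), Add(Pow(s, 2), Mul(2, s)))), -1)) (Function('G')(s) = Mul(4, Pow(Add(-2, Mul(Add(s, Add(Add(Pow(s, 2), Mul(Add(s, Mul(-1, s)), s)), s)), Pow(Add(s, s), -1))), -1)) = Mul(4, Pow(Add(-2, Mul(Add(s, Add(Add(Pow(s, 2), Mul(0, s)), s)), Pow(Mul(2, s), -1))), -1)) = Mul(4, Pow(Add(-2, Mul(Add(s, Add(Add(Pow(s, 2), 0), s)), Mul(Rational(1, 2), Pow(s, -1)))), -1)) = Mul(4, Pow(Add(-2, Mul(Add(s, Add(Pow(s, 2), s)), Mul(Rational(1, 2), Pow(s, -1)))), -1)) = Mul(4, Pow(Add(-2, Mul(Add(s, Add(s, Pow(s, 2))), Mul(Rational(1, 2), Pow(s, -1)))), -1)) = Mul(4, Pow(Add(-2, Mul(Add(Pow(s, 2), Mul(2, s)), Mul(Rational(1, 2), Pow(s, -1)))), -1)) = Mul(4, Pow(Add(-2, Mul(Rational(1, 2), Pow(s, -1), Add(Pow(s, 2), Mul(2, s)))), -1)))
Mul(Add(-30659, 5102), Pow(Add(37221, Function('G')(-54)), -1)) = Mul(Add(-30659, 5102), Pow(Add(37221, Mul(8, Pow(Add(-2, -54), -1))), -1)) = Mul(-25557, Pow(Add(37221, Mul(8, Pow(-56, -1))), -1)) = Mul(-25557, Pow(Add(37221, Mul(8, Rational(-1, 56))), -1)) = Mul(-25557, Pow(Add(37221, Rational(-1, 7)), -1)) = Mul(-25557, Pow(Rational(260546, 7), -1)) = Mul(-25557, Rational(7, 260546)) = Rational(-178899, 260546)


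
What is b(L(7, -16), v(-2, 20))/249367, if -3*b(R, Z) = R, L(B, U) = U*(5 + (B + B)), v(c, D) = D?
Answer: 304/748101 ≈ 0.00040636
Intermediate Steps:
L(B, U) = U*(5 + 2*B)
b(R, Z) = -R/3
b(L(7, -16), v(-2, 20))/249367 = -(-16)*(5 + 2*7)/3/249367 = -(-16)*(5 + 14)/3*(1/249367) = -(-16)*19/3*(1/249367) = -⅓*(-304)*(1/249367) = (304/3)*(1/249367) = 304/748101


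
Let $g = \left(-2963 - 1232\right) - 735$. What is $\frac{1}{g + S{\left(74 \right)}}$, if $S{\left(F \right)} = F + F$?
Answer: $- \frac{1}{4782} \approx -0.00020912$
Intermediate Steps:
$g = -4930$ ($g = -4195 - 735 = -4930$)
$S{\left(F \right)} = 2 F$
$\frac{1}{g + S{\left(74 \right)}} = \frac{1}{-4930 + 2 \cdot 74} = \frac{1}{-4930 + 148} = \frac{1}{-4782} = - \frac{1}{4782}$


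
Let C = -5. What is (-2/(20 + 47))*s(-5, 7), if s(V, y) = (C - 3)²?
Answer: -128/67 ≈ -1.9104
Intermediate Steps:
s(V, y) = 64 (s(V, y) = (-5 - 3)² = (-8)² = 64)
(-2/(20 + 47))*s(-5, 7) = -2/(20 + 47)*64 = -2/67*64 = -128/67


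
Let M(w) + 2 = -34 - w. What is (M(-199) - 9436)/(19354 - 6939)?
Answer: -9273/12415 ≈ -0.74692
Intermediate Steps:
M(w) = -36 - w (M(w) = -2 + (-34 - w) = -36 - w)
(M(-199) - 9436)/(19354 - 6939) = ((-36 - 1*(-199)) - 9436)/(19354 - 6939) = ((-36 + 199) - 9436)/12415 = (163 - 9436)*(1/12415) = -9273*1/12415 = -9273/12415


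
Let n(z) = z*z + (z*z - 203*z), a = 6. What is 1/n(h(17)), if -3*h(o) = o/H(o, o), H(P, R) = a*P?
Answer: 81/914 ≈ 0.088621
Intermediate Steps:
H(P, R) = 6*P
h(o) = -1/18 (h(o) = -o/(3*(6*o)) = -o*1/(6*o)/3 = -⅓*⅙ = -1/18)
n(z) = -203*z + 2*z² (n(z) = z² + (z² - 203*z) = -203*z + 2*z²)
1/n(h(17)) = 1/(-(-203 + 2*(-1/18))/18) = 1/(-(-203 - ⅑)/18) = 1/(-1/18*(-1828/9)) = 1/(914/81) = 81/914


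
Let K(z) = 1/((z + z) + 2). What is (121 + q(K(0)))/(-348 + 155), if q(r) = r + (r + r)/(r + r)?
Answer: -245/386 ≈ -0.63472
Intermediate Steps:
K(z) = 1/(2 + 2*z) (K(z) = 1/(2*z + 2) = 1/(2 + 2*z))
q(r) = 1 + r (q(r) = r + (2*r)/((2*r)) = r + (2*r)*(1/(2*r)) = r + 1 = 1 + r)
(121 + q(K(0)))/(-348 + 155) = (121 + (1 + 1/(2*(1 + 0))))/(-348 + 155) = (121 + (1 + (1/2)/1))/(-193) = (121 + (1 + (1/2)*1))*(-1/193) = (121 + (1 + 1/2))*(-1/193) = (121 + 3/2)*(-1/193) = (245/2)*(-1/193) = -245/386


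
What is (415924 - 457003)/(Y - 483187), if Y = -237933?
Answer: 41079/721120 ≈ 0.056966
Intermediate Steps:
(415924 - 457003)/(Y - 483187) = (415924 - 457003)/(-237933 - 483187) = -41079/(-721120) = -41079*(-1/721120) = 41079/721120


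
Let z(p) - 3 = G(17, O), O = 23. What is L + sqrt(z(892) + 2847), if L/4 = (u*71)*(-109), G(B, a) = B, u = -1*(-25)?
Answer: -773900 + sqrt(2867) ≈ -7.7385e+5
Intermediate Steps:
u = 25
z(p) = 20 (z(p) = 3 + 17 = 20)
L = -773900 (L = 4*((25*71)*(-109)) = 4*(1775*(-109)) = 4*(-193475) = -773900)
L + sqrt(z(892) + 2847) = -773900 + sqrt(20 + 2847) = -773900 + sqrt(2867)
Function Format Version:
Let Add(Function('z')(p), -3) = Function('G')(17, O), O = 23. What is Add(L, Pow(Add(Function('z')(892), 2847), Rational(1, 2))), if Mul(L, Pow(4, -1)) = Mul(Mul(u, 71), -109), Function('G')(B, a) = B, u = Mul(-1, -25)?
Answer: Add(-773900, Pow(2867, Rational(1, 2))) ≈ -7.7385e+5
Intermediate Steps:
u = 25
Function('z')(p) = 20 (Function('z')(p) = Add(3, 17) = 20)
L = -773900 (L = Mul(4, Mul(Mul(25, 71), -109)) = Mul(4, Mul(1775, -109)) = Mul(4, -193475) = -773900)
Add(L, Pow(Add(Function('z')(892), 2847), Rational(1, 2))) = Add(-773900, Pow(Add(20, 2847), Rational(1, 2))) = Add(-773900, Pow(2867, Rational(1, 2)))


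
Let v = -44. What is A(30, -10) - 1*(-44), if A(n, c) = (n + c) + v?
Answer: 20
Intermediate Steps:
A(n, c) = -44 + c + n (A(n, c) = (n + c) - 44 = (c + n) - 44 = -44 + c + n)
A(30, -10) - 1*(-44) = (-44 - 10 + 30) - 1*(-44) = -24 + 44 = 20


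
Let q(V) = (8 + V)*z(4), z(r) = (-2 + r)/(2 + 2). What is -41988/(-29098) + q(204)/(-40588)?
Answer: 425281139/295257406 ≈ 1.4404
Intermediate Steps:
z(r) = -1/2 + r/4 (z(r) = (-2 + r)/4 = (-2 + r)*(1/4) = -1/2 + r/4)
q(V) = 4 + V/2 (q(V) = (8 + V)*(-1/2 + (1/4)*4) = (8 + V)*(-1/2 + 1) = (8 + V)*(1/2) = 4 + V/2)
-41988/(-29098) + q(204)/(-40588) = -41988/(-29098) + (4 + (1/2)*204)/(-40588) = -41988*(-1/29098) + (4 + 102)*(-1/40588) = 20994/14549 + 106*(-1/40588) = 20994/14549 - 53/20294 = 425281139/295257406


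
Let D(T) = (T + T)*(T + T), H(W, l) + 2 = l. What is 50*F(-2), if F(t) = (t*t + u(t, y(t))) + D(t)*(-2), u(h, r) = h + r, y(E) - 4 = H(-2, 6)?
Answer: -1100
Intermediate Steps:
H(W, l) = -2 + l
y(E) = 8 (y(E) = 4 + (-2 + 6) = 4 + 4 = 8)
D(T) = 4*T**2 (D(T) = (2*T)*(2*T) = 4*T**2)
F(t) = 8 + t - 7*t**2 (F(t) = (t*t + (t + 8)) + (4*t**2)*(-2) = (t**2 + (8 + t)) - 8*t**2 = (8 + t + t**2) - 8*t**2 = 8 + t - 7*t**2)
50*F(-2) = 50*(8 - 2 - 7*(-2)**2) = 50*(8 - 2 - 7*4) = 50*(8 - 2 - 28) = 50*(-22) = -1100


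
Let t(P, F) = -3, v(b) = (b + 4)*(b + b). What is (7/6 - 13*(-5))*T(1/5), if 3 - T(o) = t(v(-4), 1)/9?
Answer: 1985/9 ≈ 220.56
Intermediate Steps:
v(b) = 2*b*(4 + b) (v(b) = (4 + b)*(2*b) = 2*b*(4 + b))
T(o) = 10/3 (T(o) = 3 - (-3)/9 = 3 - 1*(-1/3) = 3 + 1/3 = 10/3)
(7/6 - 13*(-5))*T(1/5) = (7/6 - 13*(-5))*(10/3) = (7*(1/6) + 65)*(10/3) = (7/6 + 65)*(10/3) = (397/6)*(10/3) = 1985/9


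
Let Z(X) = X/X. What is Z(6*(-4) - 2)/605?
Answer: 1/605 ≈ 0.0016529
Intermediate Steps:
Z(X) = 1
Z(6*(-4) - 2)/605 = 1/605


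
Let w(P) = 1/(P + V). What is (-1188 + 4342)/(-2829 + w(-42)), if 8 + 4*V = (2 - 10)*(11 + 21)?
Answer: -340632/305533 ≈ -1.1149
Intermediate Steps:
V = -66 (V = -2 + ((2 - 10)*(11 + 21))/4 = -2 + (-8*32)/4 = -2 + (¼)*(-256) = -2 - 64 = -66)
w(P) = 1/(-66 + P) (w(P) = 1/(P - 66) = 1/(-66 + P))
(-1188 + 4342)/(-2829 + w(-42)) = (-1188 + 4342)/(-2829 + 1/(-66 - 42)) = 3154/(-2829 + 1/(-108)) = 3154/(-2829 - 1/108) = 3154/(-305533/108) = 3154*(-108/305533) = -340632/305533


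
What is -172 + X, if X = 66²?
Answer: 4184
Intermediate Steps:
X = 4356
-172 + X = -172 + 4356 = 4184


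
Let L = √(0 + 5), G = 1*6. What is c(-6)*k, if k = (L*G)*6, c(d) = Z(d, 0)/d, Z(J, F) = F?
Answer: 0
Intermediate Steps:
G = 6
L = √5 ≈ 2.2361
c(d) = 0 (c(d) = 0/d = 0)
k = 36*√5 (k = (√5*6)*6 = (6*√5)*6 = 36*√5 ≈ 80.498)
c(-6)*k = 0*(36*√5) = 0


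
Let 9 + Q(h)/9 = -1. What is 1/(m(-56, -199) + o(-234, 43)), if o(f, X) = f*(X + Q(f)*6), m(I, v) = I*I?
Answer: 1/119434 ≈ 8.3728e-6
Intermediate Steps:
Q(h) = -90 (Q(h) = -81 + 9*(-1) = -81 - 9 = -90)
m(I, v) = I**2
o(f, X) = f*(-540 + X) (o(f, X) = f*(X - 90*6) = f*(X - 540) = f*(-540 + X))
1/(m(-56, -199) + o(-234, 43)) = 1/((-56)**2 - 234*(-540 + 43)) = 1/(3136 - 234*(-497)) = 1/(3136 + 116298) = 1/119434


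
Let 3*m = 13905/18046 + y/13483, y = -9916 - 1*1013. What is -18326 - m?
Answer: -4458973111195/243314218 ≈ -18326.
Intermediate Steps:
y = -10929 (y = -9916 - 1013 = -10929)
m = -3247873/243314218 (m = (13905/18046 - 10929/13483)/3 = (⅓)*(-9743619/243314218) = -3247873/243314218 ≈ -0.013348)
-18326 - m = -18326 - 1*(-3247873/243314218) = -18326 + 3247873/243314218 = -4458973111195/243314218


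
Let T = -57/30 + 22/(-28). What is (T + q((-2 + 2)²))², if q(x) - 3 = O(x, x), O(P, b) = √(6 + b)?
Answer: 7471/1225 + 22*√6/35 ≈ 7.6385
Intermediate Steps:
T = -94/35 (T = -57*1/30 + 22*(-1/28) = -19/10 - 11/14 = -94/35 ≈ -2.6857)
q(x) = 3 + √(6 + x)
(T + q((-2 + 2)²))² = (-94/35 + (3 + √(6 + (-2 + 2)²)))² = (-94/35 + (3 + √(6 + 0²)))² = (-94/35 + (3 + √(6 + 0)))² = (-94/35 + (3 + √6))² = (11/35 + √6)²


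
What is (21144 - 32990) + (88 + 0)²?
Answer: -4102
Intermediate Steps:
(21144 - 32990) + (88 + 0)² = -11846 + 88² = -11846 + 7744 = -4102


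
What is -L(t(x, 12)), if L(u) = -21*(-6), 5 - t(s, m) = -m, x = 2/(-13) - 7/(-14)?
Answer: -126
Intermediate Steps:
x = 9/26 (x = 2*(-1/13) - 7*(-1/14) = -2/13 + ½ = 9/26 ≈ 0.34615)
t(s, m) = 5 + m (t(s, m) = 5 - (-1)*m = 5 + m)
L(u) = 126
-L(t(x, 12)) = -1*126 = -126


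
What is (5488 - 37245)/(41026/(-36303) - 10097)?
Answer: 1152874371/366592417 ≈ 3.1448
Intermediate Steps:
(5488 - 37245)/(41026/(-36303) - 10097) = -31757/(41026*(-1/36303) - 10097) = -31757/(-41026/36303 - 10097) = -31757/(-366592417/36303) = -31757*(-36303/366592417) = 1152874371/366592417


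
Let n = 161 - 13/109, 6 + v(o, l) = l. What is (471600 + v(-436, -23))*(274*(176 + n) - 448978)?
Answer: -18333417612862/109 ≈ -1.6820e+11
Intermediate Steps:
v(o, l) = -6 + l
n = 17536/109 (n = 161 - 13/109 = 17536/109 ≈ 160.88)
(471600 + v(-436, -23))*(274*(176 + n) - 448978) = (471600 + (-6 - 23))*(274*(176 + 17536/109) - 448978) = (471600 - 29)*(274*(36720/109) - 448978) = 471571*(10061280/109 - 448978) = 471571*(-38877322/109) = -18333417612862/109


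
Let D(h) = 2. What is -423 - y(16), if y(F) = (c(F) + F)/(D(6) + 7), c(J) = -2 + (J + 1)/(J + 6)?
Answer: -84079/198 ≈ -424.64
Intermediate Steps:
c(J) = -2 + (1 + J)/(6 + J)
y(F) = F/9 + (-11 - F)/(9*(6 + F)) (y(F) = ((-11 - F)/(6 + F) + F)/(2 + 7) = (F + (-11 - F)/(6 + F))/9 = (F + (-11 - F)/(6 + F))*(1/9) = F/9 + (-11 - F)/(9*(6 + F)))
-423 - y(16) = -423 - (-11 - 1*16 + 16*(6 + 16))/(9*(6 + 16)) = -423 - (-11 - 16 + 16*22)/(9*22) = -423 - (-11 - 16 + 352)/(9*22) = -423 - 325/(9*22) = -423 - 1*325/198 = -423 - 325/198 = -84079/198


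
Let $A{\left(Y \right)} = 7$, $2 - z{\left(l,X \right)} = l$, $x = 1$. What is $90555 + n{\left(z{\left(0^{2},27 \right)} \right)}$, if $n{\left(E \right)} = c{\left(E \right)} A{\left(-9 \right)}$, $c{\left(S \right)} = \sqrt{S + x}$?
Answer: $90555 + 7 \sqrt{3} \approx 90567.0$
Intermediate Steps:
$z{\left(l,X \right)} = 2 - l$
$c{\left(S \right)} = \sqrt{1 + S}$ ($c{\left(S \right)} = \sqrt{S + 1} = \sqrt{1 + S}$)
$n{\left(E \right)} = 7 \sqrt{1 + E}$ ($n{\left(E \right)} = \sqrt{1 + E} 7 = 7 \sqrt{1 + E}$)
$90555 + n{\left(z{\left(0^{2},27 \right)} \right)} = 90555 + 7 \sqrt{1 + \left(2 - 0^{2}\right)} = 90555 + 7 \sqrt{1 + \left(2 - 0\right)} = 90555 + 7 \sqrt{1 + \left(2 + 0\right)} = 90555 + 7 \sqrt{1 + 2} = 90555 + 7 \sqrt{3}$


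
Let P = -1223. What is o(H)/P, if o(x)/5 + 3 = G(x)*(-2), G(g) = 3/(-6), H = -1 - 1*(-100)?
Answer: 10/1223 ≈ 0.0081766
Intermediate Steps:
H = 99 (H = -1 + 100 = 99)
G(g) = -1/2 (G(g) = 3*(-1/6) = -1/2)
o(x) = -10 (o(x) = -15 + 5*(-1/2*(-2)) = -15 + 5*1 = -15 + 5 = -10)
o(H)/P = -10/(-1223) = -10*(-1/1223) = 10/1223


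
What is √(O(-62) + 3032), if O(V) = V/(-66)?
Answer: √3302871/33 ≈ 55.072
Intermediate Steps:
O(V) = -V/66 (O(V) = V*(-1/66) = -V/66)
√(O(-62) + 3032) = √(-1/66*(-62) + 3032) = √(31/33 + 3032) = √(100087/33) = √3302871/33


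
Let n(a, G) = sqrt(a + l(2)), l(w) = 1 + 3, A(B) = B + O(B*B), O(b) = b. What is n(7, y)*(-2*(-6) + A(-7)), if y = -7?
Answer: 54*sqrt(11) ≈ 179.10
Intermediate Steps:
A(B) = B + B**2 (A(B) = B + B*B = B + B**2)
l(w) = 4
n(a, G) = sqrt(4 + a) (n(a, G) = sqrt(a + 4) = sqrt(4 + a))
n(7, y)*(-2*(-6) + A(-7)) = sqrt(4 + 7)*(-2*(-6) - 7*(1 - 7)) = sqrt(11)*(12 - 7*(-6)) = sqrt(11)*(12 + 42) = sqrt(11)*54 = 54*sqrt(11)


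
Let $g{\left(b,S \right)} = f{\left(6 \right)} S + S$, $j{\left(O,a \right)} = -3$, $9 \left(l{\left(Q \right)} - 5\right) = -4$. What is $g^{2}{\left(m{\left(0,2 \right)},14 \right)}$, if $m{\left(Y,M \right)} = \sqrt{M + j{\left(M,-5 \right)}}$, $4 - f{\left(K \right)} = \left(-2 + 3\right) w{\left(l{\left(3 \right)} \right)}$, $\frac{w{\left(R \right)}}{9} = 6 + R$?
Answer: $1587600$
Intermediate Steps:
$l{\left(Q \right)} = \frac{41}{9}$ ($l{\left(Q \right)} = 5 + \frac{1}{9} \left(-4\right) = 5 - \frac{4}{9} = \frac{41}{9}$)
$w{\left(R \right)} = 54 + 9 R$ ($w{\left(R \right)} = 9 \left(6 + R\right) = 54 + 9 R$)
$f{\left(K \right)} = -91$ ($f{\left(K \right)} = 4 - \left(-2 + 3\right) \left(54 + 9 \cdot \frac{41}{9}\right) = 4 - 1 \left(54 + 41\right) = 4 - 1 \cdot 95 = 4 - 95 = -91$)
$m{\left(Y,M \right)} = \sqrt{-3 + M}$ ($m{\left(Y,M \right)} = \sqrt{M - 3} = \sqrt{-3 + M}$)
$g{\left(b,S \right)} = - 90 S$ ($g{\left(b,S \right)} = - 91 S + S = - 90 S$)
$g^{2}{\left(m{\left(0,2 \right)},14 \right)} = \left(\left(-90\right) 14\right)^{2} = \left(-1260\right)^{2} = 1587600$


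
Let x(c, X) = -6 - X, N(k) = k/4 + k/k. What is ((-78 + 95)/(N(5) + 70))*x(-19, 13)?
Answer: -76/17 ≈ -4.4706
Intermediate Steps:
N(k) = 1 + k/4 (N(k) = k*(1/4) + 1 = k/4 + 1 = 1 + k/4)
((-78 + 95)/(N(5) + 70))*x(-19, 13) = ((-78 + 95)/((1 + (1/4)*5) + 70))*(-6 - 1*13) = (17/((1 + 5/4) + 70))*(-6 - 13) = (17/(9/4 + 70))*(-19) = (17/(289/4))*(-19) = (17*(4/289))*(-19) = (4/17)*(-19) = -76/17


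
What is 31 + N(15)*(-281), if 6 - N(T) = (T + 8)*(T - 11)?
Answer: 24197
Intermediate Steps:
N(T) = 6 - (-11 + T)*(8 + T) (N(T) = 6 - (T + 8)*(T - 11) = 6 - (8 + T)*(-11 + T) = 6 - (-11 + T)*(8 + T))
31 + N(15)*(-281) = 31 + (94 - 1*15**2 + 3*15)*(-281) = 31 + (94 - 1*225 + 45)*(-281) = 31 + (94 - 225 + 45)*(-281) = 31 - 86*(-281) = 31 + 24166 = 24197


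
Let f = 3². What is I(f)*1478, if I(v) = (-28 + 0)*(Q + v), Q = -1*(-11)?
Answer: -827680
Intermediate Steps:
Q = 11
f = 9
I(v) = -308 - 28*v (I(v) = (-28 + 0)*(11 + v) = -28*(11 + v) = -308 - 28*v)
I(f)*1478 = (-308 - 28*9)*1478 = (-308 - 252)*1478 = -560*1478 = -827680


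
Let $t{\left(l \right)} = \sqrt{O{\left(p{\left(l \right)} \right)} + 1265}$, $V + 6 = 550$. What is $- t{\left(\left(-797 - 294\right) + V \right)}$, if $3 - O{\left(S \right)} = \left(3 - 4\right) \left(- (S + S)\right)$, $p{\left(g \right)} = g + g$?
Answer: $- 24 \sqrt{6} \approx -58.788$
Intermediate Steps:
$V = 544$ ($V = -6 + 550 = 544$)
$p{\left(g \right)} = 2 g$
$O{\left(S \right)} = 3 - 2 S$ ($O{\left(S \right)} = 3 - \left(3 - 4\right) \left(- (S + S)\right) = 3 - - \left(-1\right) 2 S = 3 - - \left(-2\right) S = 3 - 2 S$)
$t{\left(l \right)} = \sqrt{1268 - 4 l}$ ($t{\left(l \right)} = \sqrt{\left(3 - 2 \cdot 2 l\right) + 1265} = \sqrt{\left(3 - 4 l\right) + 1265} = \sqrt{1268 - 4 l}$)
$- t{\left(\left(-797 - 294\right) + V \right)} = - 2 \sqrt{317 - \left(\left(-797 - 294\right) + 544\right)} = - 2 \sqrt{317 - \left(-1091 + 544\right)} = - 2 \sqrt{317 - -547} = - 2 \sqrt{317 + 547} = - 2 \sqrt{864} = - 2 \cdot 12 \sqrt{6} = - 24 \sqrt{6}$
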